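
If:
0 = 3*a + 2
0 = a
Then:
No Solution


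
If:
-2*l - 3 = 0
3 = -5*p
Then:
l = -3/2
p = -3/5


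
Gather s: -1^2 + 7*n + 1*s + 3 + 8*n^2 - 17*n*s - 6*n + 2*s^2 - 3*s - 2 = 8*n^2 + n + 2*s^2 + s*(-17*n - 2)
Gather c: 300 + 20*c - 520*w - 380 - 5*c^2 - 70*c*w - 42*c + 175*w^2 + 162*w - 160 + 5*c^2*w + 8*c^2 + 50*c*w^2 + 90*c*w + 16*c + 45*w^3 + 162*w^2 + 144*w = c^2*(5*w + 3) + c*(50*w^2 + 20*w - 6) + 45*w^3 + 337*w^2 - 214*w - 240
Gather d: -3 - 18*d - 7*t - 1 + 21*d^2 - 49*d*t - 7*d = 21*d^2 + d*(-49*t - 25) - 7*t - 4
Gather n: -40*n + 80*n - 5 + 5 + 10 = 40*n + 10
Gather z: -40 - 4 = -44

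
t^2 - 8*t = t*(t - 8)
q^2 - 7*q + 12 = (q - 4)*(q - 3)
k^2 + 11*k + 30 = (k + 5)*(k + 6)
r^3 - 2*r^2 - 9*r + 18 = (r - 3)*(r - 2)*(r + 3)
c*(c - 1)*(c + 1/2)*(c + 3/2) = c^4 + c^3 - 5*c^2/4 - 3*c/4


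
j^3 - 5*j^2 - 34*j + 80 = (j - 8)*(j - 2)*(j + 5)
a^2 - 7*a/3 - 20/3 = (a - 4)*(a + 5/3)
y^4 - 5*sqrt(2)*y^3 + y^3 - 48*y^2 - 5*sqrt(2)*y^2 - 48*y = y*(y + 1)*(y - 8*sqrt(2))*(y + 3*sqrt(2))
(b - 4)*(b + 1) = b^2 - 3*b - 4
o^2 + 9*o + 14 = (o + 2)*(o + 7)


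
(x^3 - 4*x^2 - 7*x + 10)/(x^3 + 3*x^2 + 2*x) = (x^2 - 6*x + 5)/(x*(x + 1))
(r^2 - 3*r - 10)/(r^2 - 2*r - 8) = (r - 5)/(r - 4)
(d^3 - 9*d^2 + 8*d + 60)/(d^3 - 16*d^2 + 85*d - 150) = (d + 2)/(d - 5)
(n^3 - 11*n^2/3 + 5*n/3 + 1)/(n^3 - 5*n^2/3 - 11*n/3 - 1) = (n - 1)/(n + 1)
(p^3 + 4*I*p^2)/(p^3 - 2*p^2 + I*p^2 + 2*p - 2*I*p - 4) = p^2*(p + 4*I)/(p^3 + p^2*(-2 + I) + 2*p*(1 - I) - 4)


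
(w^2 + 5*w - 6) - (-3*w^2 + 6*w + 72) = 4*w^2 - w - 78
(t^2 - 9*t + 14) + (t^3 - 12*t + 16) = t^3 + t^2 - 21*t + 30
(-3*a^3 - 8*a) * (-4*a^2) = 12*a^5 + 32*a^3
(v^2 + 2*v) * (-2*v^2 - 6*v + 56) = -2*v^4 - 10*v^3 + 44*v^2 + 112*v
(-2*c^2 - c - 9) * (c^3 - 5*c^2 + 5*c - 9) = -2*c^5 + 9*c^4 - 14*c^3 + 58*c^2 - 36*c + 81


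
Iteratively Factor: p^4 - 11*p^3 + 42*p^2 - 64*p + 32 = (p - 4)*(p^3 - 7*p^2 + 14*p - 8) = (p - 4)*(p - 2)*(p^2 - 5*p + 4) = (p - 4)^2*(p - 2)*(p - 1)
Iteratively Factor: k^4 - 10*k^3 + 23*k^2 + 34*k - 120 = (k - 3)*(k^3 - 7*k^2 + 2*k + 40) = (k - 4)*(k - 3)*(k^2 - 3*k - 10) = (k - 4)*(k - 3)*(k + 2)*(k - 5)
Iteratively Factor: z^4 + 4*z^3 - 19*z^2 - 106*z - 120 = (z + 2)*(z^3 + 2*z^2 - 23*z - 60) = (z - 5)*(z + 2)*(z^2 + 7*z + 12) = (z - 5)*(z + 2)*(z + 4)*(z + 3)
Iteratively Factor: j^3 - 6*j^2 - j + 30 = (j + 2)*(j^2 - 8*j + 15) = (j - 5)*(j + 2)*(j - 3)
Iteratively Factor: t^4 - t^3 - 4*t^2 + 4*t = (t - 1)*(t^3 - 4*t) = (t - 1)*(t + 2)*(t^2 - 2*t) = t*(t - 1)*(t + 2)*(t - 2)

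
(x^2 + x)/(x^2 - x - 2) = x/(x - 2)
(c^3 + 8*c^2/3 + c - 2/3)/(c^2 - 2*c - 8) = (3*c^2 + 2*c - 1)/(3*(c - 4))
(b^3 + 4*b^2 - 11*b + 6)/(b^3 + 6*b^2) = 1 - 2/b + b^(-2)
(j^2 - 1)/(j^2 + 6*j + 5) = (j - 1)/(j + 5)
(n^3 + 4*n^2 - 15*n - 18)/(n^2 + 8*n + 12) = (n^2 - 2*n - 3)/(n + 2)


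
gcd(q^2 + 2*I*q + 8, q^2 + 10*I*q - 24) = q + 4*I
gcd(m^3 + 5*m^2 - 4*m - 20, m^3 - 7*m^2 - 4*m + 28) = m^2 - 4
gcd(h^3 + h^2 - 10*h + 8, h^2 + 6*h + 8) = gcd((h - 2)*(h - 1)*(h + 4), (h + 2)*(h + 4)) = h + 4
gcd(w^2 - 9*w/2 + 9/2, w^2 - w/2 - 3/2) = w - 3/2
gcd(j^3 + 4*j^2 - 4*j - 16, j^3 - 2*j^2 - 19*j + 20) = j + 4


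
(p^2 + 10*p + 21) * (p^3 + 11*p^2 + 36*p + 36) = p^5 + 21*p^4 + 167*p^3 + 627*p^2 + 1116*p + 756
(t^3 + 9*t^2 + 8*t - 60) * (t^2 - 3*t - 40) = t^5 + 6*t^4 - 59*t^3 - 444*t^2 - 140*t + 2400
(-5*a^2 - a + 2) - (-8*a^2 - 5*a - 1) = 3*a^2 + 4*a + 3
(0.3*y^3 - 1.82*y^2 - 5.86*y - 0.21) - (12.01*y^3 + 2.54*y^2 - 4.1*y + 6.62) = -11.71*y^3 - 4.36*y^2 - 1.76*y - 6.83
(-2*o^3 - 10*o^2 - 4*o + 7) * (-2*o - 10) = 4*o^4 + 40*o^3 + 108*o^2 + 26*o - 70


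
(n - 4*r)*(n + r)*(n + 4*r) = n^3 + n^2*r - 16*n*r^2 - 16*r^3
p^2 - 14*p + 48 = (p - 8)*(p - 6)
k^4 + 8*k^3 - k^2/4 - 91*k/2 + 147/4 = (k - 3/2)*(k - 1)*(k + 7/2)*(k + 7)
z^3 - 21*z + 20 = (z - 4)*(z - 1)*(z + 5)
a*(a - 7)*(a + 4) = a^3 - 3*a^2 - 28*a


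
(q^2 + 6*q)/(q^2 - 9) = q*(q + 6)/(q^2 - 9)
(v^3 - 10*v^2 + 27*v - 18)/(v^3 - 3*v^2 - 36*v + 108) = (v - 1)/(v + 6)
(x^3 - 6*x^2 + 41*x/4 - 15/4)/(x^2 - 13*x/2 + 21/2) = (4*x^2 - 12*x + 5)/(2*(2*x - 7))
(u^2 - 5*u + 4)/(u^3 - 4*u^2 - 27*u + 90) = (u^2 - 5*u + 4)/(u^3 - 4*u^2 - 27*u + 90)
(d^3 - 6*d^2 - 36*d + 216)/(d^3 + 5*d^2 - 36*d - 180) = (d - 6)/(d + 5)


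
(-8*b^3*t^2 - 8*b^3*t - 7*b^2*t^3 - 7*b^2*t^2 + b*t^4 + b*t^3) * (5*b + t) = -40*b^4*t^2 - 40*b^4*t - 43*b^3*t^3 - 43*b^3*t^2 - 2*b^2*t^4 - 2*b^2*t^3 + b*t^5 + b*t^4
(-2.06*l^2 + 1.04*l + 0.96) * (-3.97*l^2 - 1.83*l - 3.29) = 8.1782*l^4 - 0.359*l^3 + 1.063*l^2 - 5.1784*l - 3.1584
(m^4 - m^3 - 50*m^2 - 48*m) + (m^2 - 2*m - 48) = m^4 - m^3 - 49*m^2 - 50*m - 48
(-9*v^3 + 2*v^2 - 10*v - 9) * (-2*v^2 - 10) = 18*v^5 - 4*v^4 + 110*v^3 - 2*v^2 + 100*v + 90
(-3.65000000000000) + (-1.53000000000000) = -5.18000000000000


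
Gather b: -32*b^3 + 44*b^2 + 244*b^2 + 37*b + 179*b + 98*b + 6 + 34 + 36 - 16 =-32*b^3 + 288*b^2 + 314*b + 60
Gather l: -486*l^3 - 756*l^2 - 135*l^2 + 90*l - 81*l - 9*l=-486*l^3 - 891*l^2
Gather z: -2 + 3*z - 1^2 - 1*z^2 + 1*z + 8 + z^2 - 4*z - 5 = 0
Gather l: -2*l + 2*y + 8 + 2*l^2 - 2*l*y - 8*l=2*l^2 + l*(-2*y - 10) + 2*y + 8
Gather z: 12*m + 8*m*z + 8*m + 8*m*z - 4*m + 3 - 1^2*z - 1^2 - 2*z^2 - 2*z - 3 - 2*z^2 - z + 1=16*m - 4*z^2 + z*(16*m - 4)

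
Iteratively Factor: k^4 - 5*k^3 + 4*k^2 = (k)*(k^3 - 5*k^2 + 4*k) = k*(k - 4)*(k^2 - k) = k*(k - 4)*(k - 1)*(k)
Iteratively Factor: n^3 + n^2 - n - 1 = (n - 1)*(n^2 + 2*n + 1) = (n - 1)*(n + 1)*(n + 1)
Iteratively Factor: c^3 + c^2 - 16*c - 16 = (c + 4)*(c^2 - 3*c - 4) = (c - 4)*(c + 4)*(c + 1)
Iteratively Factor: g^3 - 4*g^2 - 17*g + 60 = (g - 3)*(g^2 - g - 20) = (g - 5)*(g - 3)*(g + 4)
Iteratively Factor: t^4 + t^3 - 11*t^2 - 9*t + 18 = (t + 3)*(t^3 - 2*t^2 - 5*t + 6) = (t - 3)*(t + 3)*(t^2 + t - 2) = (t - 3)*(t + 2)*(t + 3)*(t - 1)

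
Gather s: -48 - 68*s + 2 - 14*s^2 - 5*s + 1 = -14*s^2 - 73*s - 45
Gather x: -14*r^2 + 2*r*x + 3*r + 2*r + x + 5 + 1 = -14*r^2 + 5*r + x*(2*r + 1) + 6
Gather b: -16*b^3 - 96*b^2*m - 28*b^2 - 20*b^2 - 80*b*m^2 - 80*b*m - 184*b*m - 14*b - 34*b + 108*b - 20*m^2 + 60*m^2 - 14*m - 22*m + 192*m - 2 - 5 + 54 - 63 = -16*b^3 + b^2*(-96*m - 48) + b*(-80*m^2 - 264*m + 60) + 40*m^2 + 156*m - 16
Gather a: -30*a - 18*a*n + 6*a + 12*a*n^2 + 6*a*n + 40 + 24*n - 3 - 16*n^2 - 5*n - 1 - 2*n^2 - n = a*(12*n^2 - 12*n - 24) - 18*n^2 + 18*n + 36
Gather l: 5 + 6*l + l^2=l^2 + 6*l + 5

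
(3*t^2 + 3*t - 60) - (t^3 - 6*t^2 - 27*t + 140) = -t^3 + 9*t^2 + 30*t - 200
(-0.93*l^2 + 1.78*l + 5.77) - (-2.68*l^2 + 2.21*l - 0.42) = 1.75*l^2 - 0.43*l + 6.19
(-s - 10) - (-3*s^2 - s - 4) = 3*s^2 - 6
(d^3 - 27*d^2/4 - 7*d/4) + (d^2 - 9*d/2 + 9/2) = d^3 - 23*d^2/4 - 25*d/4 + 9/2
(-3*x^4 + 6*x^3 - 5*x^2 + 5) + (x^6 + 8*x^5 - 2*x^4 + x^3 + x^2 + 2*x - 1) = x^6 + 8*x^5 - 5*x^4 + 7*x^3 - 4*x^2 + 2*x + 4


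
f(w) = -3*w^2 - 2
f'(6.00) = -36.00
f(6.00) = -110.00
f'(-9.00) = 54.00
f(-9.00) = -245.00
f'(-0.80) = 4.80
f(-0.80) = -3.92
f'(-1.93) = 11.58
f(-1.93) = -13.17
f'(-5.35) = 32.10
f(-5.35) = -87.87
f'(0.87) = -5.22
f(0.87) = -4.27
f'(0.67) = -4.02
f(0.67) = -3.35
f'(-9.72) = 58.32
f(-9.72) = -285.44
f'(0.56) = -3.36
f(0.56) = -2.94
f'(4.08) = -24.48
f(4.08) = -51.94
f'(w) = -6*w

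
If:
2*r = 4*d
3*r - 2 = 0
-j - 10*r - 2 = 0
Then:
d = 1/3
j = -26/3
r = 2/3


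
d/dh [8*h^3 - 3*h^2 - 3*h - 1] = 24*h^2 - 6*h - 3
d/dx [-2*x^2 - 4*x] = -4*x - 4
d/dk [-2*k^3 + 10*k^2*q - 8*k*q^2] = -6*k^2 + 20*k*q - 8*q^2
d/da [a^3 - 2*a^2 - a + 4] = 3*a^2 - 4*a - 1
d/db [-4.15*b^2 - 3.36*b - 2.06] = -8.3*b - 3.36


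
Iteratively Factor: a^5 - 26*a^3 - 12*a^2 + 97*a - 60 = (a - 5)*(a^4 + 5*a^3 - a^2 - 17*a + 12) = (a - 5)*(a - 1)*(a^3 + 6*a^2 + 5*a - 12) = (a - 5)*(a - 1)^2*(a^2 + 7*a + 12) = (a - 5)*(a - 1)^2*(a + 4)*(a + 3)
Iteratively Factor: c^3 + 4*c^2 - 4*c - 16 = (c - 2)*(c^2 + 6*c + 8) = (c - 2)*(c + 2)*(c + 4)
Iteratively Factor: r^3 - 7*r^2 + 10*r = (r - 2)*(r^2 - 5*r) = (r - 5)*(r - 2)*(r)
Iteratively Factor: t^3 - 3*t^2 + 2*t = (t)*(t^2 - 3*t + 2) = t*(t - 1)*(t - 2)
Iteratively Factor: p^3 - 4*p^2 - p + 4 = (p - 4)*(p^2 - 1) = (p - 4)*(p + 1)*(p - 1)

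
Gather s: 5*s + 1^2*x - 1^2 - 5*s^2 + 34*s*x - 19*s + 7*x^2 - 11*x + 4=-5*s^2 + s*(34*x - 14) + 7*x^2 - 10*x + 3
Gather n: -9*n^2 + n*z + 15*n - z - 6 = -9*n^2 + n*(z + 15) - z - 6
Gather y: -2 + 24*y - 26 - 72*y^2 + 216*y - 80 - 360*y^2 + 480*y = -432*y^2 + 720*y - 108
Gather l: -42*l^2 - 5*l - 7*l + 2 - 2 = -42*l^2 - 12*l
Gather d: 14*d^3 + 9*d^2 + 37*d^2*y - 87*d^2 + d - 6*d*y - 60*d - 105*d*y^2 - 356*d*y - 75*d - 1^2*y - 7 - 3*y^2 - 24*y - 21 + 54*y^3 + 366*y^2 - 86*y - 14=14*d^3 + d^2*(37*y - 78) + d*(-105*y^2 - 362*y - 134) + 54*y^3 + 363*y^2 - 111*y - 42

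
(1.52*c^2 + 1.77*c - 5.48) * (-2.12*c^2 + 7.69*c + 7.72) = -3.2224*c^4 + 7.9364*c^3 + 36.9633*c^2 - 28.4768*c - 42.3056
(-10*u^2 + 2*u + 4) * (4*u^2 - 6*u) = -40*u^4 + 68*u^3 + 4*u^2 - 24*u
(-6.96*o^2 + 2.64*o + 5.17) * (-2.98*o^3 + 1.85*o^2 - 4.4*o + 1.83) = 20.7408*o^5 - 20.7432*o^4 + 20.1014*o^3 - 14.7883*o^2 - 17.9168*o + 9.4611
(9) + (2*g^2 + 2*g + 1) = 2*g^2 + 2*g + 10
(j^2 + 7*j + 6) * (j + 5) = j^3 + 12*j^2 + 41*j + 30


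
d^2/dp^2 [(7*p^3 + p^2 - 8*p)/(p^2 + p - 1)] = 2*(5*p^3 - 18*p^2 - 3*p - 7)/(p^6 + 3*p^5 - 5*p^3 + 3*p - 1)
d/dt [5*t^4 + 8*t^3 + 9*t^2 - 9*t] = 20*t^3 + 24*t^2 + 18*t - 9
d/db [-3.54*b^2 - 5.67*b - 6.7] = -7.08*b - 5.67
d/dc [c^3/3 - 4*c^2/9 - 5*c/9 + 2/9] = c^2 - 8*c/9 - 5/9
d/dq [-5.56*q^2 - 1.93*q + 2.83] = -11.12*q - 1.93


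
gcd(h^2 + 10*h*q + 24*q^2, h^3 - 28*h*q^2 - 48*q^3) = h + 4*q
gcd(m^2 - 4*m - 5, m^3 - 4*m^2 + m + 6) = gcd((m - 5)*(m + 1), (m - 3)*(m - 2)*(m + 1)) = m + 1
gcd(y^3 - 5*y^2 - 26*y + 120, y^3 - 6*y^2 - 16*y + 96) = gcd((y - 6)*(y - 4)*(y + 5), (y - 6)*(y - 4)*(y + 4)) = y^2 - 10*y + 24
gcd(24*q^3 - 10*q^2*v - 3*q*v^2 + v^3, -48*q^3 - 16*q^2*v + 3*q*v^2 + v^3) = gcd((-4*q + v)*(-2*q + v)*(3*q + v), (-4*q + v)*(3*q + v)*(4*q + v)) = 12*q^2 + q*v - v^2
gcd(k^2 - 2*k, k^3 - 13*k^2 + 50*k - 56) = k - 2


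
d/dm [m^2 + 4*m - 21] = 2*m + 4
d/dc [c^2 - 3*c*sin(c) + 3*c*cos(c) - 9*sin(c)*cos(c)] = -3*sqrt(2)*c*sin(c + pi/4) + 2*c - 9*cos(2*c) + 3*sqrt(2)*cos(c + pi/4)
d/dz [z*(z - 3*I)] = 2*z - 3*I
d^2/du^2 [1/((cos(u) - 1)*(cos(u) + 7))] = (-4*sin(u)^4 + 66*sin(u)^2 - 39*cos(u)/2 - 9*cos(3*u)/2 + 24)/((cos(u) - 1)^3*(cos(u) + 7)^3)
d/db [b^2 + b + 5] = 2*b + 1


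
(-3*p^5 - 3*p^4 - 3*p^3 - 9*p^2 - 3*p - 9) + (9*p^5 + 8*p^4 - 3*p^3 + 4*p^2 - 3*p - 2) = 6*p^5 + 5*p^4 - 6*p^3 - 5*p^2 - 6*p - 11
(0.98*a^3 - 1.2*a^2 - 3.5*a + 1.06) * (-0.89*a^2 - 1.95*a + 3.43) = -0.8722*a^5 - 0.843*a^4 + 8.8164*a^3 + 1.7656*a^2 - 14.072*a + 3.6358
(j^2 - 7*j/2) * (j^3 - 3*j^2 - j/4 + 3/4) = j^5 - 13*j^4/2 + 41*j^3/4 + 13*j^2/8 - 21*j/8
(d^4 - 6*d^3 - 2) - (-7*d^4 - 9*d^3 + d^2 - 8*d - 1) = 8*d^4 + 3*d^3 - d^2 + 8*d - 1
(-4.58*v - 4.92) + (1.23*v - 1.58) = -3.35*v - 6.5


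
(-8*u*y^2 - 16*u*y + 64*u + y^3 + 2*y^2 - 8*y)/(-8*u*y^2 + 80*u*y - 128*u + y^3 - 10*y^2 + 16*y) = (y + 4)/(y - 8)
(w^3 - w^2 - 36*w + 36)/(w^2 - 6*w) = w + 5 - 6/w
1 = 1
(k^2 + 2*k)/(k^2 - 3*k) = (k + 2)/(k - 3)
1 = 1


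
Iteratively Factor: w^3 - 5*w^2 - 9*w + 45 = (w + 3)*(w^2 - 8*w + 15) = (w - 5)*(w + 3)*(w - 3)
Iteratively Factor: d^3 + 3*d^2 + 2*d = (d + 2)*(d^2 + d) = (d + 1)*(d + 2)*(d)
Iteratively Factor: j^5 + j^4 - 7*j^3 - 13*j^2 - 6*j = (j + 1)*(j^4 - 7*j^2 - 6*j) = (j - 3)*(j + 1)*(j^3 + 3*j^2 + 2*j) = (j - 3)*(j + 1)^2*(j^2 + 2*j) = (j - 3)*(j + 1)^2*(j + 2)*(j)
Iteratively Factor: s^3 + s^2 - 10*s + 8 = (s + 4)*(s^2 - 3*s + 2) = (s - 1)*(s + 4)*(s - 2)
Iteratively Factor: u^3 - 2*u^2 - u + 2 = (u - 1)*(u^2 - u - 2) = (u - 1)*(u + 1)*(u - 2)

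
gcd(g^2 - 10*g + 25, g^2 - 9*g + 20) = g - 5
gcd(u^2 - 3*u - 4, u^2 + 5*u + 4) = u + 1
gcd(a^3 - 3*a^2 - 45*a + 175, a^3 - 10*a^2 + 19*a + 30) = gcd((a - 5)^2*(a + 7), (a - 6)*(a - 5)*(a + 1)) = a - 5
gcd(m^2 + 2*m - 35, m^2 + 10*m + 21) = m + 7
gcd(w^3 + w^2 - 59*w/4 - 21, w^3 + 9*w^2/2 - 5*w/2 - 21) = w + 7/2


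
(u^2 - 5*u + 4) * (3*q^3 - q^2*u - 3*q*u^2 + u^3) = 3*q^3*u^2 - 15*q^3*u + 12*q^3 - q^2*u^3 + 5*q^2*u^2 - 4*q^2*u - 3*q*u^4 + 15*q*u^3 - 12*q*u^2 + u^5 - 5*u^4 + 4*u^3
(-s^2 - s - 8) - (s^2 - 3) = -2*s^2 - s - 5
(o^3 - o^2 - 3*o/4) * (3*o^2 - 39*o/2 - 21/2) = 3*o^5 - 45*o^4/2 + 27*o^3/4 + 201*o^2/8 + 63*o/8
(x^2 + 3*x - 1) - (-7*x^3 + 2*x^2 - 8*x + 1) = 7*x^3 - x^2 + 11*x - 2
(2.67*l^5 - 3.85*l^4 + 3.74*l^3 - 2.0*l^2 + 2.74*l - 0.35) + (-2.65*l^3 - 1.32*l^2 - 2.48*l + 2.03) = 2.67*l^5 - 3.85*l^4 + 1.09*l^3 - 3.32*l^2 + 0.26*l + 1.68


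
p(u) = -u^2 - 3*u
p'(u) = -2*u - 3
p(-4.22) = -5.15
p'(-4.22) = 5.44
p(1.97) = -9.79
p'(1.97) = -6.94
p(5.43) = -45.77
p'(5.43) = -13.86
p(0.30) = -0.99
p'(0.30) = -3.60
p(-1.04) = 2.04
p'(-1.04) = -0.92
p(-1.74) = 2.19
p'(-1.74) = 0.48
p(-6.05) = -18.45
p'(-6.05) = 9.10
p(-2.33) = 1.56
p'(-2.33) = 1.66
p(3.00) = -18.00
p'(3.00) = -9.00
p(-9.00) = -54.00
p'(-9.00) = 15.00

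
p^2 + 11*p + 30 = (p + 5)*(p + 6)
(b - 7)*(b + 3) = b^2 - 4*b - 21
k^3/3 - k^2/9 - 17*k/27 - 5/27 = (k/3 + 1/3)*(k - 5/3)*(k + 1/3)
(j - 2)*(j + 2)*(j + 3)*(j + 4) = j^4 + 7*j^3 + 8*j^2 - 28*j - 48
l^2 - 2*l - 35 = (l - 7)*(l + 5)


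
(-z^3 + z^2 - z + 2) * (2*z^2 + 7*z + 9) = -2*z^5 - 5*z^4 - 4*z^3 + 6*z^2 + 5*z + 18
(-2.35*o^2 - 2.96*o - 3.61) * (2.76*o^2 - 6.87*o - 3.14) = -6.486*o^4 + 7.9749*o^3 + 17.7506*o^2 + 34.0951*o + 11.3354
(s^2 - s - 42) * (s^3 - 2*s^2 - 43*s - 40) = s^5 - 3*s^4 - 83*s^3 + 87*s^2 + 1846*s + 1680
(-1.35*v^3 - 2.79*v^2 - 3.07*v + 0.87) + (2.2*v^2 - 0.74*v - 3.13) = -1.35*v^3 - 0.59*v^2 - 3.81*v - 2.26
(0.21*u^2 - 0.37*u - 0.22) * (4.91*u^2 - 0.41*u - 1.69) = 1.0311*u^4 - 1.9028*u^3 - 1.2834*u^2 + 0.7155*u + 0.3718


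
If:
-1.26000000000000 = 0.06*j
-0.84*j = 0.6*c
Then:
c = 29.40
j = -21.00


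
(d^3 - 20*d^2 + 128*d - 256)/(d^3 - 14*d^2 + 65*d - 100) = (d^2 - 16*d + 64)/(d^2 - 10*d + 25)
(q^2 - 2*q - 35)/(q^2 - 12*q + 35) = (q + 5)/(q - 5)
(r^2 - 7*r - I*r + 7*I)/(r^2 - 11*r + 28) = (r - I)/(r - 4)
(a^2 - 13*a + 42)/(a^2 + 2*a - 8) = (a^2 - 13*a + 42)/(a^2 + 2*a - 8)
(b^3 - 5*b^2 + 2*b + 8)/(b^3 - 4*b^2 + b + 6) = (b - 4)/(b - 3)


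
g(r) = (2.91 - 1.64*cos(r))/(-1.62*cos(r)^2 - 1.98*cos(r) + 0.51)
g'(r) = (2.91 - 1.64*cos(r))*(-3.24*sin(r)*cos(r) - 1.98*sin(r))/(-1.62*cos(r)^2 - 1.98*cos(r) + 0.51)^2 + 1.64*sin(r)/(-1.62*cos(r)^2 - 1.98*cos(r) + 0.51)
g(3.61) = 4.43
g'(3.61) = -2.60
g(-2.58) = 4.19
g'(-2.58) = -2.51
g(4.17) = 3.41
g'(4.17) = -0.46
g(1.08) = -2.73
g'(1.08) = -12.63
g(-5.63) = -0.77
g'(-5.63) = -1.50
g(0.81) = -1.09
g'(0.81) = -2.79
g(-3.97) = 3.63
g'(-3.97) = 1.60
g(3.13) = 5.23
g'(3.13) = 0.11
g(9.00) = 4.54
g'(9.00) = 2.58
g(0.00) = -0.41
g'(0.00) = 0.00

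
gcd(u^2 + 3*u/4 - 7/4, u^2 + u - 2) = u - 1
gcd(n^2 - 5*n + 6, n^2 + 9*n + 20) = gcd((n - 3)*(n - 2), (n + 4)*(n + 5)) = 1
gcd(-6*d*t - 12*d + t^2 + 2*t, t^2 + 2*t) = t + 2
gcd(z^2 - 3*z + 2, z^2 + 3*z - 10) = z - 2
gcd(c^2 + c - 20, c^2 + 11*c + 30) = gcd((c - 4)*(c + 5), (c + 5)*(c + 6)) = c + 5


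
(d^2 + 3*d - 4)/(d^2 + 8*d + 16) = (d - 1)/(d + 4)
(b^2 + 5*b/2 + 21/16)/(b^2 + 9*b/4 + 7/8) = (4*b + 3)/(2*(2*b + 1))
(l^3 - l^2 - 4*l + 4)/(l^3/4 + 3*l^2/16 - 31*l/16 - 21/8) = 16*(l^2 - 3*l + 2)/(4*l^2 - 5*l - 21)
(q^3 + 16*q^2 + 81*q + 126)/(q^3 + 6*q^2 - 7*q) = (q^2 + 9*q + 18)/(q*(q - 1))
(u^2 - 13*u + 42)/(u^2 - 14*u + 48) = (u - 7)/(u - 8)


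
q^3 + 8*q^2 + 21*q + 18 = (q + 2)*(q + 3)^2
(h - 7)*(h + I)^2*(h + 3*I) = h^4 - 7*h^3 + 5*I*h^3 - 7*h^2 - 35*I*h^2 + 49*h - 3*I*h + 21*I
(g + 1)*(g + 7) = g^2 + 8*g + 7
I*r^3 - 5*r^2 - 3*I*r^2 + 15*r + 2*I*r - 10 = (r - 2)*(r + 5*I)*(I*r - I)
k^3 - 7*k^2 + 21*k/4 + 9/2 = (k - 6)*(k - 3/2)*(k + 1/2)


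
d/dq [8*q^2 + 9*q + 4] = 16*q + 9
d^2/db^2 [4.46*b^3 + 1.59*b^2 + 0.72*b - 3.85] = 26.76*b + 3.18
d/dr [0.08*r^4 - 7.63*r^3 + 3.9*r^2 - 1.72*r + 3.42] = 0.32*r^3 - 22.89*r^2 + 7.8*r - 1.72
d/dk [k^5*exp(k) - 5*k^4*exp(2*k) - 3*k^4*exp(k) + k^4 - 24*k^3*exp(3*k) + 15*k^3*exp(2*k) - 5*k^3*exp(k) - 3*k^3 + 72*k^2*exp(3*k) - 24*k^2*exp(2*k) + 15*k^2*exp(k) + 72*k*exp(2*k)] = k^5*exp(k) - 10*k^4*exp(2*k) + 2*k^4*exp(k) - 72*k^3*exp(3*k) + 10*k^3*exp(2*k) - 17*k^3*exp(k) + 4*k^3 + 144*k^2*exp(3*k) - 3*k^2*exp(2*k) - 9*k^2 + 144*k*exp(3*k) + 96*k*exp(2*k) + 30*k*exp(k) + 72*exp(2*k)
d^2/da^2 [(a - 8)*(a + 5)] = 2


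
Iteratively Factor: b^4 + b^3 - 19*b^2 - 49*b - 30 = (b + 3)*(b^3 - 2*b^2 - 13*b - 10) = (b + 2)*(b + 3)*(b^2 - 4*b - 5) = (b - 5)*(b + 2)*(b + 3)*(b + 1)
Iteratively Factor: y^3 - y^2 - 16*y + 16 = (y - 1)*(y^2 - 16) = (y - 4)*(y - 1)*(y + 4)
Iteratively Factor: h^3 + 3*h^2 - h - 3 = (h - 1)*(h^2 + 4*h + 3) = (h - 1)*(h + 1)*(h + 3)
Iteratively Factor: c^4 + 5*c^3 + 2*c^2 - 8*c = (c)*(c^3 + 5*c^2 + 2*c - 8) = c*(c + 4)*(c^2 + c - 2) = c*(c + 2)*(c + 4)*(c - 1)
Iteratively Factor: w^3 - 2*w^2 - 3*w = (w + 1)*(w^2 - 3*w) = w*(w + 1)*(w - 3)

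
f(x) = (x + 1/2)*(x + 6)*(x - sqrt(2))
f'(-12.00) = 303.75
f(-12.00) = -925.58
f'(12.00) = 547.87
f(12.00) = 2381.80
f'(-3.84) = -1.01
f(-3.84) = 37.91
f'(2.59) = 40.28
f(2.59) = 31.21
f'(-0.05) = -6.69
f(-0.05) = -3.92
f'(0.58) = 0.72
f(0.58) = -5.93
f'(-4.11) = 2.68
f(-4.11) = 37.69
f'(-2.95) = -10.09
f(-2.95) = 32.61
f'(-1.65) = -14.81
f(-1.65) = 15.33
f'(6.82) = 202.71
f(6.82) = 507.29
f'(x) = (x + 1/2)*(x + 6) + (x + 1/2)*(x - sqrt(2)) + (x + 6)*(x - sqrt(2))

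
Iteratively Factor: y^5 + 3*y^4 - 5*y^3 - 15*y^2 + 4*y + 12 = (y + 1)*(y^4 + 2*y^3 - 7*y^2 - 8*y + 12) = (y + 1)*(y + 3)*(y^3 - y^2 - 4*y + 4) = (y - 1)*(y + 1)*(y + 3)*(y^2 - 4) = (y - 2)*(y - 1)*(y + 1)*(y + 3)*(y + 2)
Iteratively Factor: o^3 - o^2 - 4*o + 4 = (o - 2)*(o^2 + o - 2) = (o - 2)*(o + 2)*(o - 1)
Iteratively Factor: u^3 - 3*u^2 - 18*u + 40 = (u - 5)*(u^2 + 2*u - 8) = (u - 5)*(u - 2)*(u + 4)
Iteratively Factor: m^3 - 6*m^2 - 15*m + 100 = (m - 5)*(m^2 - m - 20) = (m - 5)^2*(m + 4)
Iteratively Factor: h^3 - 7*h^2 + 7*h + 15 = (h - 3)*(h^2 - 4*h - 5) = (h - 3)*(h + 1)*(h - 5)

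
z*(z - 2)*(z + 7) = z^3 + 5*z^2 - 14*z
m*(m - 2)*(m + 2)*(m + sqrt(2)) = m^4 + sqrt(2)*m^3 - 4*m^2 - 4*sqrt(2)*m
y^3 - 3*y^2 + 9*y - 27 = (y - 3)*(y - 3*I)*(y + 3*I)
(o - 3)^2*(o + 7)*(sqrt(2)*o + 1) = sqrt(2)*o^4 + o^3 + sqrt(2)*o^3 - 33*sqrt(2)*o^2 + o^2 - 33*o + 63*sqrt(2)*o + 63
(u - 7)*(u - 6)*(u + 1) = u^3 - 12*u^2 + 29*u + 42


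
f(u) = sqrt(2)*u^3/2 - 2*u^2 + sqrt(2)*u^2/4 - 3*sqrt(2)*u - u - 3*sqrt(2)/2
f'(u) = 3*sqrt(2)*u^2/2 - 4*u + sqrt(2)*u/2 - 3*sqrt(2) - 1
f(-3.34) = -29.32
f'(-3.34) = 29.42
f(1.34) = -10.40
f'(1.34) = -5.85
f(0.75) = -6.68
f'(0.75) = -6.52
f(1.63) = -11.98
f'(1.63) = -4.97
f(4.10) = -2.56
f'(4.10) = 16.92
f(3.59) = -9.45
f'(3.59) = 10.28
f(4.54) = 6.31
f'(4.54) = 23.53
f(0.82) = -7.14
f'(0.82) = -6.52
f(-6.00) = -182.67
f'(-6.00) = 90.88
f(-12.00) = -1398.18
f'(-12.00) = 339.74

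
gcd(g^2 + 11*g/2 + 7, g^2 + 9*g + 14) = g + 2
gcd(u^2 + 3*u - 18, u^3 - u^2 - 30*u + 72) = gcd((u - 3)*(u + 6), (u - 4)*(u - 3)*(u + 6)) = u^2 + 3*u - 18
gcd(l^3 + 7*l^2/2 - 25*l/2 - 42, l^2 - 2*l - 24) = l + 4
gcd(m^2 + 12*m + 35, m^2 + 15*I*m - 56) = 1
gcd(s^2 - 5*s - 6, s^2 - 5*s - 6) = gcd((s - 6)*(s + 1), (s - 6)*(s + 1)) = s^2 - 5*s - 6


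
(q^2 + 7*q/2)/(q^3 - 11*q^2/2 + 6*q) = (2*q + 7)/(2*q^2 - 11*q + 12)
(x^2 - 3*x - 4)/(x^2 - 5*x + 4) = (x + 1)/(x - 1)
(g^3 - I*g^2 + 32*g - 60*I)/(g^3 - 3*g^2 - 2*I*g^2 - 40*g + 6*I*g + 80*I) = (g^2 + I*g + 30)/(g^2 - 3*g - 40)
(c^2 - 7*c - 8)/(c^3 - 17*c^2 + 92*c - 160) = (c + 1)/(c^2 - 9*c + 20)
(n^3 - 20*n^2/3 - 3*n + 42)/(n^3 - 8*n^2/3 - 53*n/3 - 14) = (n - 3)/(n + 1)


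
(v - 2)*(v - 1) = v^2 - 3*v + 2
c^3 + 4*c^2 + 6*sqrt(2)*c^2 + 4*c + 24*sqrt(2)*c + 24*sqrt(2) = (c + 2)^2*(c + 6*sqrt(2))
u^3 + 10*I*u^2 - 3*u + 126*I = (u - 3*I)*(u + 6*I)*(u + 7*I)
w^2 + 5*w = w*(w + 5)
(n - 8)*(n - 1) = n^2 - 9*n + 8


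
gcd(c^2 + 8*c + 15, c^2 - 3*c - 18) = c + 3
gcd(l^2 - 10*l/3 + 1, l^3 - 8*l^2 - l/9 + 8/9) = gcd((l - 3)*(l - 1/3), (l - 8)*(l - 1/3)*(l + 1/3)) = l - 1/3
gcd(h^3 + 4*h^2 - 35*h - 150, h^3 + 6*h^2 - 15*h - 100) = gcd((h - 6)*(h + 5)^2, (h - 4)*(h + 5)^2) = h^2 + 10*h + 25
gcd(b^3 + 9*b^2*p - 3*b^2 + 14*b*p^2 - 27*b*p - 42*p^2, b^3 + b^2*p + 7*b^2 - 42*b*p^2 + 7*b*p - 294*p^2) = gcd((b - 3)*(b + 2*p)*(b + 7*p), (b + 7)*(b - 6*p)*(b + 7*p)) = b + 7*p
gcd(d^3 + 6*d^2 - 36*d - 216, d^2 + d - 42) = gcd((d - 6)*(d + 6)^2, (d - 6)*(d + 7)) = d - 6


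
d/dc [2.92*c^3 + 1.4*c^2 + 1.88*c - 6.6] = 8.76*c^2 + 2.8*c + 1.88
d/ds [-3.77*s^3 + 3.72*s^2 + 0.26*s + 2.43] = -11.31*s^2 + 7.44*s + 0.26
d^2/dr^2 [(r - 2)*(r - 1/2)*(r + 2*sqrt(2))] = 6*r - 5 + 4*sqrt(2)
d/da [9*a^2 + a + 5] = 18*a + 1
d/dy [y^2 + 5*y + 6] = 2*y + 5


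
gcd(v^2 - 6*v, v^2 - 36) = v - 6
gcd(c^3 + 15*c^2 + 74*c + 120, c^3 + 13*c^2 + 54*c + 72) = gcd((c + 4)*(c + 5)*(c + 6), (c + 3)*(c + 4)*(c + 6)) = c^2 + 10*c + 24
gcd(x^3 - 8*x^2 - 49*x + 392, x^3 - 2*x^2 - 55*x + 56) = x^2 - x - 56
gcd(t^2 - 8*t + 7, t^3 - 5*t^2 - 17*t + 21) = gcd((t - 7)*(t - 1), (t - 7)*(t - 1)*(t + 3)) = t^2 - 8*t + 7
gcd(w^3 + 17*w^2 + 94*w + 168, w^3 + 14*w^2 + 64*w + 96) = w^2 + 10*w + 24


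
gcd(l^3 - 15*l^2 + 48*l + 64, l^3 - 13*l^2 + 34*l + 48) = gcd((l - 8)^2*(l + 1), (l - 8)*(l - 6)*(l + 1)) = l^2 - 7*l - 8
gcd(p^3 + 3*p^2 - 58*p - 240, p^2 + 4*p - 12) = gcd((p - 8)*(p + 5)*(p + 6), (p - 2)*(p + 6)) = p + 6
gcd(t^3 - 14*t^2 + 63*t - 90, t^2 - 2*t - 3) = t - 3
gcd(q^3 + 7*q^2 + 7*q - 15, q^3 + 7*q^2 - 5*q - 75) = q + 5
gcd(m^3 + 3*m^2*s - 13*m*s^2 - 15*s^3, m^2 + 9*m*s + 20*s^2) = m + 5*s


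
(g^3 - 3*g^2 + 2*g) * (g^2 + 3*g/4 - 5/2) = g^5 - 9*g^4/4 - 11*g^3/4 + 9*g^2 - 5*g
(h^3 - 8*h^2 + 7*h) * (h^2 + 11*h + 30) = h^5 + 3*h^4 - 51*h^3 - 163*h^2 + 210*h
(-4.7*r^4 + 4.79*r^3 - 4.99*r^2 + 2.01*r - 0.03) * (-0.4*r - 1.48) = 1.88*r^5 + 5.04*r^4 - 5.0932*r^3 + 6.5812*r^2 - 2.9628*r + 0.0444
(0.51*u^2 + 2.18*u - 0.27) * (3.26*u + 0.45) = 1.6626*u^3 + 7.3363*u^2 + 0.1008*u - 0.1215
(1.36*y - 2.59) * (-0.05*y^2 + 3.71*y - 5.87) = -0.068*y^3 + 5.1751*y^2 - 17.5921*y + 15.2033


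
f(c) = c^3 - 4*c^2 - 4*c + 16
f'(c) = 3*c^2 - 8*c - 4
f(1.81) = 1.59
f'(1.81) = -8.65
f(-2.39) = -10.94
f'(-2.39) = 32.26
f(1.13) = 7.82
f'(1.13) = -9.21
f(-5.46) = -244.18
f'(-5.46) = 129.11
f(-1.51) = 9.48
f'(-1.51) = 14.92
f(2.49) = -3.32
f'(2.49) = -5.32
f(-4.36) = -125.48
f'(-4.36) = 87.91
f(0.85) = 10.32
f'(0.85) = -8.63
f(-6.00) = -320.00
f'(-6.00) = 152.00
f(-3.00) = -35.00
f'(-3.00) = 47.00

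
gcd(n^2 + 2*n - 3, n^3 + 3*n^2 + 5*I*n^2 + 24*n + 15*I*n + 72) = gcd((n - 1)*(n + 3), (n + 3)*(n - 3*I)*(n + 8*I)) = n + 3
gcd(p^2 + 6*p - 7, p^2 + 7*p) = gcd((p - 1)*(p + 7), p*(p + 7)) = p + 7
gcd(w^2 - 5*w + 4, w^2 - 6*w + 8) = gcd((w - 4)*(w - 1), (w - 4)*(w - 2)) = w - 4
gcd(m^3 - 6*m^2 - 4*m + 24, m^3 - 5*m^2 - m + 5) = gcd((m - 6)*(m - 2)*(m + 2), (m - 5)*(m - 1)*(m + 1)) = 1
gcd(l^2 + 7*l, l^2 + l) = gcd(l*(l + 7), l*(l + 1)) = l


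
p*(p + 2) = p^2 + 2*p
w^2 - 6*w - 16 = (w - 8)*(w + 2)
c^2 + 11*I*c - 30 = (c + 5*I)*(c + 6*I)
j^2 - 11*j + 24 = (j - 8)*(j - 3)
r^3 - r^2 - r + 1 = (r - 1)^2*(r + 1)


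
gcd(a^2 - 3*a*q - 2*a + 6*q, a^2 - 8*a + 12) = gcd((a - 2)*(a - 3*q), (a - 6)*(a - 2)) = a - 2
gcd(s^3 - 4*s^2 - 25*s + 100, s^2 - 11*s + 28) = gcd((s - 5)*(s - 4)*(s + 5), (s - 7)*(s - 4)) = s - 4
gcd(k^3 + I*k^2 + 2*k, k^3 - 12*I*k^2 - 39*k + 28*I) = k - I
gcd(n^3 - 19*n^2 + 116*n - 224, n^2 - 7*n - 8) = n - 8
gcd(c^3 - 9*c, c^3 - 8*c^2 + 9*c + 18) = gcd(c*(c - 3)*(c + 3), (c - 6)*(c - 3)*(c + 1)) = c - 3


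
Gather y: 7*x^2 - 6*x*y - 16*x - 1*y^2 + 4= 7*x^2 - 6*x*y - 16*x - y^2 + 4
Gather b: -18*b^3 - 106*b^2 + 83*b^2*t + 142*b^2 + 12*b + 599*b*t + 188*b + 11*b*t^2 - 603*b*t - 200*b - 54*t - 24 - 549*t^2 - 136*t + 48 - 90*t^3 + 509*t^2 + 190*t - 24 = -18*b^3 + b^2*(83*t + 36) + b*(11*t^2 - 4*t) - 90*t^3 - 40*t^2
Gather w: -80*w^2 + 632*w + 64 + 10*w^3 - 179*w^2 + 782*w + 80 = 10*w^3 - 259*w^2 + 1414*w + 144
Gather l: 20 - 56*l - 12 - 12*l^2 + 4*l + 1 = -12*l^2 - 52*l + 9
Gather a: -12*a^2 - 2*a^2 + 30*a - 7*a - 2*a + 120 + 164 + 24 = -14*a^2 + 21*a + 308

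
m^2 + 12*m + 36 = (m + 6)^2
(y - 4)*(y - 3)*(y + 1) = y^3 - 6*y^2 + 5*y + 12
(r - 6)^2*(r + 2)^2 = r^4 - 8*r^3 - 8*r^2 + 96*r + 144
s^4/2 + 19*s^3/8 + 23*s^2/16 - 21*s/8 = s*(s/2 + 1)*(s - 3/4)*(s + 7/2)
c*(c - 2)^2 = c^3 - 4*c^2 + 4*c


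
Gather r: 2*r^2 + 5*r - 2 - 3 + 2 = 2*r^2 + 5*r - 3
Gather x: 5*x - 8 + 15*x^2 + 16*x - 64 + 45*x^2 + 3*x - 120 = 60*x^2 + 24*x - 192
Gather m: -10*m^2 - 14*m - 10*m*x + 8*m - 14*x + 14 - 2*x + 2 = -10*m^2 + m*(-10*x - 6) - 16*x + 16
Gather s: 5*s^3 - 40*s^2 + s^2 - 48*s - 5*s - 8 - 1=5*s^3 - 39*s^2 - 53*s - 9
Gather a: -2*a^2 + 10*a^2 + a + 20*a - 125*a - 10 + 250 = 8*a^2 - 104*a + 240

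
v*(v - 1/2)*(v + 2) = v^3 + 3*v^2/2 - v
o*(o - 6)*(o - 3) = o^3 - 9*o^2 + 18*o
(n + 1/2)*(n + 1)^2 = n^3 + 5*n^2/2 + 2*n + 1/2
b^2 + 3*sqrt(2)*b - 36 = (b - 3*sqrt(2))*(b + 6*sqrt(2))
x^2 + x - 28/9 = (x - 4/3)*(x + 7/3)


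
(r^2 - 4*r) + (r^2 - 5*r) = 2*r^2 - 9*r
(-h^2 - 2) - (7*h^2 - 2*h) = -8*h^2 + 2*h - 2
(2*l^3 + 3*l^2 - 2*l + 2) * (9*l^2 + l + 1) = 18*l^5 + 29*l^4 - 13*l^3 + 19*l^2 + 2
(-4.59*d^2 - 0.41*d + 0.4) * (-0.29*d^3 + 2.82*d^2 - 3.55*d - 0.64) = 1.3311*d^5 - 12.8249*d^4 + 15.0223*d^3 + 5.5211*d^2 - 1.1576*d - 0.256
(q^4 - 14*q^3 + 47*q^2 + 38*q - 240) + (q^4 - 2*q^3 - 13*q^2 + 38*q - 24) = 2*q^4 - 16*q^3 + 34*q^2 + 76*q - 264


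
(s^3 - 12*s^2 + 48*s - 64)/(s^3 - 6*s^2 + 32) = (s - 4)/(s + 2)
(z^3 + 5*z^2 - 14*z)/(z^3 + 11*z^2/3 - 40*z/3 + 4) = 3*z*(z + 7)/(3*z^2 + 17*z - 6)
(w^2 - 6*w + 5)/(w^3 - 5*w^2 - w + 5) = 1/(w + 1)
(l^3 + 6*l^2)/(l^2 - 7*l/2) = 2*l*(l + 6)/(2*l - 7)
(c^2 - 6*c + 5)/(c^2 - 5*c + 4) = (c - 5)/(c - 4)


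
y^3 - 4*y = y*(y - 2)*(y + 2)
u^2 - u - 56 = (u - 8)*(u + 7)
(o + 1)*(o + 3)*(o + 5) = o^3 + 9*o^2 + 23*o + 15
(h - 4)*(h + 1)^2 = h^3 - 2*h^2 - 7*h - 4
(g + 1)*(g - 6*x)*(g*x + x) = g^3*x - 6*g^2*x^2 + 2*g^2*x - 12*g*x^2 + g*x - 6*x^2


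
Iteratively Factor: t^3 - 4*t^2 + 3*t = (t)*(t^2 - 4*t + 3) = t*(t - 1)*(t - 3)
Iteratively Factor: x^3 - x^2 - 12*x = (x + 3)*(x^2 - 4*x) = (x - 4)*(x + 3)*(x)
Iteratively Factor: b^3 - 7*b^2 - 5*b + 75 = (b - 5)*(b^2 - 2*b - 15) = (b - 5)^2*(b + 3)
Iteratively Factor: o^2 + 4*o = (o + 4)*(o)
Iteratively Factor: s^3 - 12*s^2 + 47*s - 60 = (s - 3)*(s^2 - 9*s + 20) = (s - 5)*(s - 3)*(s - 4)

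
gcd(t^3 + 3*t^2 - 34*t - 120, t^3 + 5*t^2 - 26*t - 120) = t + 4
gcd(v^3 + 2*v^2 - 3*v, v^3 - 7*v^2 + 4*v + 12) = 1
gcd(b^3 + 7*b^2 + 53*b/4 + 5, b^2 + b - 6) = 1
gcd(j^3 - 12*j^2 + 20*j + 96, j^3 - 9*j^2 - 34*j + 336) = j - 8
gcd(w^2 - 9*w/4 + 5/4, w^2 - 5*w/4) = w - 5/4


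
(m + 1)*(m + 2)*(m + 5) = m^3 + 8*m^2 + 17*m + 10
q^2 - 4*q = q*(q - 4)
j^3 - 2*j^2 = j^2*(j - 2)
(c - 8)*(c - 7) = c^2 - 15*c + 56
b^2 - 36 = (b - 6)*(b + 6)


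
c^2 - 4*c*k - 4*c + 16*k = (c - 4)*(c - 4*k)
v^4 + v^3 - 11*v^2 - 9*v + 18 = (v - 3)*(v - 1)*(v + 2)*(v + 3)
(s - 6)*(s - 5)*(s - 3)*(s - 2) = s^4 - 16*s^3 + 91*s^2 - 216*s + 180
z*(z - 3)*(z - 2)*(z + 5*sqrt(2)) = z^4 - 5*z^3 + 5*sqrt(2)*z^3 - 25*sqrt(2)*z^2 + 6*z^2 + 30*sqrt(2)*z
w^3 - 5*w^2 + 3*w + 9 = (w - 3)^2*(w + 1)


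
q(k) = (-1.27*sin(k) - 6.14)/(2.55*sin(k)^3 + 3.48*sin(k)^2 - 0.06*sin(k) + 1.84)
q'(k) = (-1.27*sin(k) - 6.14)*(-7.65*sin(k)^2*cos(k) - 6.96*sin(k)*cos(k) + 0.06*cos(k))/(2.55*sin(k)^3 + 3.48*sin(k)^2 - 0.06*sin(k) + 1.84)^2 - 1.27*cos(k)/(2.55*sin(k)^3 + 3.48*sin(k)^2 - 0.06*sin(k) + 1.84)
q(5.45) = -1.89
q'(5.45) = -0.78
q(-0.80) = -1.91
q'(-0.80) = -0.87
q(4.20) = -1.77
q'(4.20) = 0.31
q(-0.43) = -2.46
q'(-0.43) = -2.10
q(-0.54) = -2.24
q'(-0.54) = -1.72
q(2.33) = -1.53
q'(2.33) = -1.88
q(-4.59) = -0.96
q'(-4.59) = -0.20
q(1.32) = -1.00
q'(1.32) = 0.42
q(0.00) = -3.34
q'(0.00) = -0.80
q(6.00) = -2.79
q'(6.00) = -2.41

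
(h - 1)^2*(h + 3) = h^3 + h^2 - 5*h + 3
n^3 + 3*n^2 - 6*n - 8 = (n - 2)*(n + 1)*(n + 4)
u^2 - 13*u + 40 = (u - 8)*(u - 5)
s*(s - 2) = s^2 - 2*s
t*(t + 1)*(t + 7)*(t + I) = t^4 + 8*t^3 + I*t^3 + 7*t^2 + 8*I*t^2 + 7*I*t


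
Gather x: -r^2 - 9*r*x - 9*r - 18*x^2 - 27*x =-r^2 - 9*r - 18*x^2 + x*(-9*r - 27)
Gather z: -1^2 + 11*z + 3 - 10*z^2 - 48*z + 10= -10*z^2 - 37*z + 12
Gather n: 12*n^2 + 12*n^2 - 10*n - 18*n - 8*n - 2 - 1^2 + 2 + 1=24*n^2 - 36*n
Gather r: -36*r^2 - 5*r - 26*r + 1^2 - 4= -36*r^2 - 31*r - 3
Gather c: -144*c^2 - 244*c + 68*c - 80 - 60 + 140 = -144*c^2 - 176*c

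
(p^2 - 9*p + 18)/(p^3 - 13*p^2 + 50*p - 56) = (p^2 - 9*p + 18)/(p^3 - 13*p^2 + 50*p - 56)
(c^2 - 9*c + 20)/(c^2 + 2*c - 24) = (c - 5)/(c + 6)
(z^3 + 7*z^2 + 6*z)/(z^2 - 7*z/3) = 3*(z^2 + 7*z + 6)/(3*z - 7)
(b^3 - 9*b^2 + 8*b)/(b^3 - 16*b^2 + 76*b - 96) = b*(b - 1)/(b^2 - 8*b + 12)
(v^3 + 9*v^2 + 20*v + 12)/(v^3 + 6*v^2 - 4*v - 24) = (v + 1)/(v - 2)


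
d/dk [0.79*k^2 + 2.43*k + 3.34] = 1.58*k + 2.43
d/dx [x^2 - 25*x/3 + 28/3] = 2*x - 25/3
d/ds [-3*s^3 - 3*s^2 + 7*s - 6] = -9*s^2 - 6*s + 7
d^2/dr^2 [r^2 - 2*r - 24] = 2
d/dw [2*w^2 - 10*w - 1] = 4*w - 10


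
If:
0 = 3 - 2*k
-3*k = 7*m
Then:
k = 3/2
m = -9/14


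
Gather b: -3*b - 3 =-3*b - 3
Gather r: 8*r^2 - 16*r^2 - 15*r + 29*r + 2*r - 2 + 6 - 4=-8*r^2 + 16*r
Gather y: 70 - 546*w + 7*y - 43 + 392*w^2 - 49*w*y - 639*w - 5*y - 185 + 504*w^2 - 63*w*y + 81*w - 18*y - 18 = 896*w^2 - 1104*w + y*(-112*w - 16) - 176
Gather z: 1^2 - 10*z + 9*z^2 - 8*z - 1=9*z^2 - 18*z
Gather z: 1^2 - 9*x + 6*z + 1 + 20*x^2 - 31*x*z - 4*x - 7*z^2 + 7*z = 20*x^2 - 13*x - 7*z^2 + z*(13 - 31*x) + 2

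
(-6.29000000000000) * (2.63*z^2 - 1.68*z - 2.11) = -16.5427*z^2 + 10.5672*z + 13.2719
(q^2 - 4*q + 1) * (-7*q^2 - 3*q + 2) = -7*q^4 + 25*q^3 + 7*q^2 - 11*q + 2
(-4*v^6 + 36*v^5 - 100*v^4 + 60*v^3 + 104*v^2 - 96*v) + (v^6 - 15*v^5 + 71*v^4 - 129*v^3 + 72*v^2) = -3*v^6 + 21*v^5 - 29*v^4 - 69*v^3 + 176*v^2 - 96*v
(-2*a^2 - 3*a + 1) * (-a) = 2*a^3 + 3*a^2 - a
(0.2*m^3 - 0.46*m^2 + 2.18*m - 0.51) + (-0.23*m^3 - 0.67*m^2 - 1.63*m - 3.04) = -0.03*m^3 - 1.13*m^2 + 0.55*m - 3.55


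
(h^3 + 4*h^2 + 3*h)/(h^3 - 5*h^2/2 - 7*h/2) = 2*(h + 3)/(2*h - 7)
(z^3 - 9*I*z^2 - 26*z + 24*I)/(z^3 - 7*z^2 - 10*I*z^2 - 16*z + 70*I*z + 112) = (z^2 - 7*I*z - 12)/(z^2 - z*(7 + 8*I) + 56*I)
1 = 1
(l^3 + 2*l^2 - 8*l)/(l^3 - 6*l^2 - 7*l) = (-l^2 - 2*l + 8)/(-l^2 + 6*l + 7)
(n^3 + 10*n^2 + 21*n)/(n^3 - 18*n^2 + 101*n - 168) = n*(n^2 + 10*n + 21)/(n^3 - 18*n^2 + 101*n - 168)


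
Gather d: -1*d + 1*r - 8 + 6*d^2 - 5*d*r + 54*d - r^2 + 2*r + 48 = 6*d^2 + d*(53 - 5*r) - r^2 + 3*r + 40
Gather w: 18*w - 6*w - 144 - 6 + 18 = 12*w - 132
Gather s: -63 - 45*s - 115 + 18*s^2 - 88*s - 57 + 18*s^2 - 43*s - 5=36*s^2 - 176*s - 240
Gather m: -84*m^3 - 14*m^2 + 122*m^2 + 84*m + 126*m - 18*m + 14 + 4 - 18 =-84*m^3 + 108*m^2 + 192*m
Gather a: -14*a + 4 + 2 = 6 - 14*a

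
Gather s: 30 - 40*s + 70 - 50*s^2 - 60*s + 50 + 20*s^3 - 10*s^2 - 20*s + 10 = 20*s^3 - 60*s^2 - 120*s + 160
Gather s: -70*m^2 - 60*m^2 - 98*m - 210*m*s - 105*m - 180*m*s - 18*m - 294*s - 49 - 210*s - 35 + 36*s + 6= -130*m^2 - 221*m + s*(-390*m - 468) - 78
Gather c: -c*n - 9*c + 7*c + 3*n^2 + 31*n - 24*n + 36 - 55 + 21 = c*(-n - 2) + 3*n^2 + 7*n + 2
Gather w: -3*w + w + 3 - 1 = 2 - 2*w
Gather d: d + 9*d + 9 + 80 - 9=10*d + 80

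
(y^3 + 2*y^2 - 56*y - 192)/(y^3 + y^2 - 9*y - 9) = (y^3 + 2*y^2 - 56*y - 192)/(y^3 + y^2 - 9*y - 9)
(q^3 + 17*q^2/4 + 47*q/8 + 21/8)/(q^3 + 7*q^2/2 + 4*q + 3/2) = (q + 7/4)/(q + 1)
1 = 1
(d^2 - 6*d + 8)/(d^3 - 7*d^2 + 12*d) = (d - 2)/(d*(d - 3))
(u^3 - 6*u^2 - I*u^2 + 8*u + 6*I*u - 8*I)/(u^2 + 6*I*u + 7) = (u^2 - 6*u + 8)/(u + 7*I)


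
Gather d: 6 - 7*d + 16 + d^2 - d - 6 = d^2 - 8*d + 16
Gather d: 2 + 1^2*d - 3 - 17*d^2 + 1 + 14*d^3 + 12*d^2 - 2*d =14*d^3 - 5*d^2 - d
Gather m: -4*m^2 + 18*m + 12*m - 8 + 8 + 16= -4*m^2 + 30*m + 16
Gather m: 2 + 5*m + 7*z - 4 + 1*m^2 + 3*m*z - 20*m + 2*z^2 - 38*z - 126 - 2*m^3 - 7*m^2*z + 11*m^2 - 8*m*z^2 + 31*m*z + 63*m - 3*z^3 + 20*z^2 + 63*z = -2*m^3 + m^2*(12 - 7*z) + m*(-8*z^2 + 34*z + 48) - 3*z^3 + 22*z^2 + 32*z - 128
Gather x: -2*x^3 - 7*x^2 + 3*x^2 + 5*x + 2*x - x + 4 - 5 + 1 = -2*x^3 - 4*x^2 + 6*x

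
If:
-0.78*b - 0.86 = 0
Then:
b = -1.10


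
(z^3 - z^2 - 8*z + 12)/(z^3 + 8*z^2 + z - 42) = (z - 2)/(z + 7)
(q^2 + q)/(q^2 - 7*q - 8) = q/(q - 8)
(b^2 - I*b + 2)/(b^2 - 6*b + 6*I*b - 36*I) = (b^2 - I*b + 2)/(b^2 + 6*b*(-1 + I) - 36*I)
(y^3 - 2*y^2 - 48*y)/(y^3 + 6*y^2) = (y - 8)/y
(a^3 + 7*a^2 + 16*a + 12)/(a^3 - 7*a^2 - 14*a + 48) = (a^2 + 4*a + 4)/(a^2 - 10*a + 16)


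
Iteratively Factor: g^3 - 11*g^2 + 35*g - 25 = (g - 5)*(g^2 - 6*g + 5) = (g - 5)^2*(g - 1)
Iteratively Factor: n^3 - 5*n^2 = (n)*(n^2 - 5*n) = n^2*(n - 5)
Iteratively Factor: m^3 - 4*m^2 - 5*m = (m + 1)*(m^2 - 5*m) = (m - 5)*(m + 1)*(m)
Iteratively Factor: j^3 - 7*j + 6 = (j + 3)*(j^2 - 3*j + 2) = (j - 1)*(j + 3)*(j - 2)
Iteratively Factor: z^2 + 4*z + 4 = (z + 2)*(z + 2)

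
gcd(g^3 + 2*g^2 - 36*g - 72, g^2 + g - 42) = g - 6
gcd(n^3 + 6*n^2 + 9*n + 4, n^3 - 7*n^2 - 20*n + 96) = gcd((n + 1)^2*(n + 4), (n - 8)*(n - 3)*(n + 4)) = n + 4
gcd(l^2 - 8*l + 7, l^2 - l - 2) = 1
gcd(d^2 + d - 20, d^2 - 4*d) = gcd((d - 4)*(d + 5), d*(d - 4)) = d - 4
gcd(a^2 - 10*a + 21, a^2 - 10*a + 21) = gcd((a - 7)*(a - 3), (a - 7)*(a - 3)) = a^2 - 10*a + 21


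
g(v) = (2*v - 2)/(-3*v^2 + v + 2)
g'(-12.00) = 0.01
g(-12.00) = 0.06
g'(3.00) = 0.05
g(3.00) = -0.18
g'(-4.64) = 0.04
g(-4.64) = 0.17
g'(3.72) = 0.03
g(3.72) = -0.15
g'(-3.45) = 0.09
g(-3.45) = 0.24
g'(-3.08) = 0.11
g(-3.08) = 0.28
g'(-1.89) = 0.45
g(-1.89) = 0.54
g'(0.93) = 0.26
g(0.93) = -0.42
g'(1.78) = 0.11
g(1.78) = -0.27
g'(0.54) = 0.46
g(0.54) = -0.55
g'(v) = (2*v - 2)*(6*v - 1)/(-3*v^2 + v + 2)^2 + 2/(-3*v^2 + v + 2)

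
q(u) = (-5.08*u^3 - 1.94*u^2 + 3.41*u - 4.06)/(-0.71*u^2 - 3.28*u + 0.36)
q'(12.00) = 6.65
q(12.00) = 63.87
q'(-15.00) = 5.84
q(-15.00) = -151.13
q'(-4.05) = -293.62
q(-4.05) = 144.01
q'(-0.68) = -3.01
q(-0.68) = -2.51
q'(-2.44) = -19.36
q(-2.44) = 12.06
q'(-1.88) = -10.12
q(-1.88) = 4.09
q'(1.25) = 2.47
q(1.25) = 2.63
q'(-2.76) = -28.60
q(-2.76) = 19.62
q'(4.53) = 5.49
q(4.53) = 17.22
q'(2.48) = 4.31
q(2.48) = 7.00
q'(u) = (1.42*u + 3.28)*(-5.08*u^3 - 1.94*u^2 + 3.41*u - 4.06)/(-0.71*u^2 - 3.28*u + 0.36)^2 + (-15.24*u^2 - 3.88*u + 3.41)/(-0.71*u^2 - 3.28*u + 0.36) = (3.6068*u^4 + 33.3248*u^3 + 3.2979*u^2 - 7.162*u - 12.0892)/(0.5041*u^4 + 4.6576*u^3 + 10.2472*u^2 - 2.3616*u + 0.1296)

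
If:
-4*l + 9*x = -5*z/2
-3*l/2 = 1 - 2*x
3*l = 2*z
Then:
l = -9/13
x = -1/52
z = -27/26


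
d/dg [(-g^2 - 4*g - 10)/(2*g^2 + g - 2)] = (7*g^2 + 44*g + 18)/(4*g^4 + 4*g^3 - 7*g^2 - 4*g + 4)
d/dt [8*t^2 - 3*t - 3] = 16*t - 3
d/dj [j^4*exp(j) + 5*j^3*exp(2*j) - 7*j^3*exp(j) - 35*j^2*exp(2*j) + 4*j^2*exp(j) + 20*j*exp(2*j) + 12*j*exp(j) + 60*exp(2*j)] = (j^4 + 10*j^3*exp(j) - 3*j^3 - 55*j^2*exp(j) - 17*j^2 - 30*j*exp(j) + 20*j + 140*exp(j) + 12)*exp(j)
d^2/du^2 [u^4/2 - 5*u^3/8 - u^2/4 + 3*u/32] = 6*u^2 - 15*u/4 - 1/2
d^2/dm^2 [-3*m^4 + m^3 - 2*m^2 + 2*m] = -36*m^2 + 6*m - 4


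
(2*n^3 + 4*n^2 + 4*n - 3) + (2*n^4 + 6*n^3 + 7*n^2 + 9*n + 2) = 2*n^4 + 8*n^3 + 11*n^2 + 13*n - 1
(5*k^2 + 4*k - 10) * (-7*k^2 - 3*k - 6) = -35*k^4 - 43*k^3 + 28*k^2 + 6*k + 60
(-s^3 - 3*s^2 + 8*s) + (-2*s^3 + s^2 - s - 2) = -3*s^3 - 2*s^2 + 7*s - 2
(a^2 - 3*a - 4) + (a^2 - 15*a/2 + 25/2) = 2*a^2 - 21*a/2 + 17/2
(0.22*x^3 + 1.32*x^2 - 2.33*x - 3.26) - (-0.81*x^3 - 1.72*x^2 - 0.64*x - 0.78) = 1.03*x^3 + 3.04*x^2 - 1.69*x - 2.48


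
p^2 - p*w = p*(p - w)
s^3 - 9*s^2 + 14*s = s*(s - 7)*(s - 2)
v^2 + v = v*(v + 1)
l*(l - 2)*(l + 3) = l^3 + l^2 - 6*l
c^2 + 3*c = c*(c + 3)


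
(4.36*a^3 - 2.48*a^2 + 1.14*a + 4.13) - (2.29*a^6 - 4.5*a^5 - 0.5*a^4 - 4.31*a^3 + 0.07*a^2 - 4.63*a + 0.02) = -2.29*a^6 + 4.5*a^5 + 0.5*a^4 + 8.67*a^3 - 2.55*a^2 + 5.77*a + 4.11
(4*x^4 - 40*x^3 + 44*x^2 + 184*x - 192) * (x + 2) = 4*x^5 - 32*x^4 - 36*x^3 + 272*x^2 + 176*x - 384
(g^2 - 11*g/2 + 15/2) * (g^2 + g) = g^4 - 9*g^3/2 + 2*g^2 + 15*g/2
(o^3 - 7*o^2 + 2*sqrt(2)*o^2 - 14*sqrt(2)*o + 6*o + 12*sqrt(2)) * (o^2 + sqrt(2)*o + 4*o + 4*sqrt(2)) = o^5 - 3*o^4 + 3*sqrt(2)*o^4 - 18*o^3 - 9*sqrt(2)*o^3 - 66*sqrt(2)*o^2 + 12*o^2 - 88*o + 72*sqrt(2)*o + 96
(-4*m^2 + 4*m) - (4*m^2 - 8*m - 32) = -8*m^2 + 12*m + 32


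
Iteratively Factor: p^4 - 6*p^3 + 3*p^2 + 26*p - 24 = (p - 1)*(p^3 - 5*p^2 - 2*p + 24) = (p - 1)*(p + 2)*(p^2 - 7*p + 12) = (p - 3)*(p - 1)*(p + 2)*(p - 4)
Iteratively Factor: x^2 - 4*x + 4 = (x - 2)*(x - 2)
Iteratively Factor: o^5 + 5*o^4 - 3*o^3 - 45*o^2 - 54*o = (o)*(o^4 + 5*o^3 - 3*o^2 - 45*o - 54) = o*(o + 3)*(o^3 + 2*o^2 - 9*o - 18) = o*(o - 3)*(o + 3)*(o^2 + 5*o + 6) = o*(o - 3)*(o + 2)*(o + 3)*(o + 3)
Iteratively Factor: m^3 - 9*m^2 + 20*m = (m - 4)*(m^2 - 5*m) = m*(m - 4)*(m - 5)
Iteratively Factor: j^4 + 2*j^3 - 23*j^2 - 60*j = (j)*(j^3 + 2*j^2 - 23*j - 60) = j*(j + 4)*(j^2 - 2*j - 15) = j*(j - 5)*(j + 4)*(j + 3)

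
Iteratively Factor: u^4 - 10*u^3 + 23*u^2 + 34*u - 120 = (u - 3)*(u^3 - 7*u^2 + 2*u + 40) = (u - 5)*(u - 3)*(u^2 - 2*u - 8) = (u - 5)*(u - 4)*(u - 3)*(u + 2)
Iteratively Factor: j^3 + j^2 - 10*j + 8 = (j + 4)*(j^2 - 3*j + 2) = (j - 2)*(j + 4)*(j - 1)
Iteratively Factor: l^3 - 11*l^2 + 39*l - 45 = (l - 5)*(l^2 - 6*l + 9) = (l - 5)*(l - 3)*(l - 3)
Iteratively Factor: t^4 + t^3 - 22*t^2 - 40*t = (t + 4)*(t^3 - 3*t^2 - 10*t) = (t - 5)*(t + 4)*(t^2 + 2*t) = (t - 5)*(t + 2)*(t + 4)*(t)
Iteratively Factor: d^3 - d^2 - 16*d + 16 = (d + 4)*(d^2 - 5*d + 4) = (d - 4)*(d + 4)*(d - 1)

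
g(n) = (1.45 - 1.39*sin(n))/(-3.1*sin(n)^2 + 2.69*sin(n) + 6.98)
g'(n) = (1.45 - 1.39*sin(n))*(6.2*sin(n)*cos(n) - 2.69*cos(n))/(-3.1*sin(n)^2 + 2.69*sin(n) + 6.98)^2 - 1.39*cos(n)/(-3.1*sin(n)^2 + 2.69*sin(n) + 6.98) = (-4.309*sin(n)^2 + 8.99*sin(n) - 13.6027)*cos(n)/(9.61*sin(n)^4 - 16.678*sin(n)^3 - 36.0399*sin(n)^2 + 37.5524*sin(n) + 48.7204)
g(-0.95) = 0.94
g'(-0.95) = -1.84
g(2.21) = 0.05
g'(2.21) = 0.11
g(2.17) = 0.04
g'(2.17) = 0.10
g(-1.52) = 2.36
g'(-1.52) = -0.95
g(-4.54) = 0.01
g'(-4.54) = 0.03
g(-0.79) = 0.70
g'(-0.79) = -1.27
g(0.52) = 0.10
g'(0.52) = -0.16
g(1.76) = 0.01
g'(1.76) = 0.04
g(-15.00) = 0.60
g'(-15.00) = 1.05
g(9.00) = 0.12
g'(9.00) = 0.17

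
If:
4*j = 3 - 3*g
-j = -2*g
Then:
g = 3/11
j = 6/11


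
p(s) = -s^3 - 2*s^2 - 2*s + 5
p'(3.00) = -41.00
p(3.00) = -46.00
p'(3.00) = -41.00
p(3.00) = -46.00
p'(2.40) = -28.88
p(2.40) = -25.14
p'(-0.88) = -0.80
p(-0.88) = 5.89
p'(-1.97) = -5.76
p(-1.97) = 8.82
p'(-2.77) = -13.94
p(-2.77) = 16.45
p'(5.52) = -115.49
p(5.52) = -235.18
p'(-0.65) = -0.67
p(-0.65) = 5.73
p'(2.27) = -26.54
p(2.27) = -21.54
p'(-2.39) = -9.58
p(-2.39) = 12.01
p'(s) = -3*s^2 - 4*s - 2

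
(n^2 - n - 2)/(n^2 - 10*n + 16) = (n + 1)/(n - 8)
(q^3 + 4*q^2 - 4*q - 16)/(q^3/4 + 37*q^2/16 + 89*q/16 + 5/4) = 16*(q^2 - 4)/(4*q^2 + 21*q + 5)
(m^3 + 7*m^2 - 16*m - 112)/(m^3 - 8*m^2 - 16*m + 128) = (m + 7)/(m - 8)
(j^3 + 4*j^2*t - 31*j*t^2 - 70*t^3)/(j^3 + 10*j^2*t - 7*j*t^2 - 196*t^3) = (-j^2 + 3*j*t + 10*t^2)/(-j^2 - 3*j*t + 28*t^2)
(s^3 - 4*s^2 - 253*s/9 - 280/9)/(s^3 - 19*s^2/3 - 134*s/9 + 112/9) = (3*s + 5)/(3*s - 2)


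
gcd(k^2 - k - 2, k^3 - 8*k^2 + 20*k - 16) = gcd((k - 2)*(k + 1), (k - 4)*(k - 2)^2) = k - 2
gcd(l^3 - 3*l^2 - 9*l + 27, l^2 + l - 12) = l - 3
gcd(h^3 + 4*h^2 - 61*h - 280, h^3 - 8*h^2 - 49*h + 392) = h^2 - h - 56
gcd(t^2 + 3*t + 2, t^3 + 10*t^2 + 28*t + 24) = t + 2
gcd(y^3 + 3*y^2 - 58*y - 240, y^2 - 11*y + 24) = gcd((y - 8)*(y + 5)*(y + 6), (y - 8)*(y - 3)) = y - 8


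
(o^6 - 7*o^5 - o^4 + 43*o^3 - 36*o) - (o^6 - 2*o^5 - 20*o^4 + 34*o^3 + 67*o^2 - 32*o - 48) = -5*o^5 + 19*o^4 + 9*o^3 - 67*o^2 - 4*o + 48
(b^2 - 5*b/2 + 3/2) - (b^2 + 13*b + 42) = -31*b/2 - 81/2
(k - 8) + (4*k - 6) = 5*k - 14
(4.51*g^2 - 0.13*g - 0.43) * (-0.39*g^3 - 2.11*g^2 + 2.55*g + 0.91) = -1.7589*g^5 - 9.4654*g^4 + 11.9425*g^3 + 4.6799*g^2 - 1.2148*g - 0.3913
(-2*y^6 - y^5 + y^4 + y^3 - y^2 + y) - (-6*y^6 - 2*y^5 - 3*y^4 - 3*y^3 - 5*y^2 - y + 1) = 4*y^6 + y^5 + 4*y^4 + 4*y^3 + 4*y^2 + 2*y - 1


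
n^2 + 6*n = n*(n + 6)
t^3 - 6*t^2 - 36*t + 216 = (t - 6)^2*(t + 6)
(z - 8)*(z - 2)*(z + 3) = z^3 - 7*z^2 - 14*z + 48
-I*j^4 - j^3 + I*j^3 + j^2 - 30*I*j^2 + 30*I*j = j*(j - 6*I)*(j + 5*I)*(-I*j + I)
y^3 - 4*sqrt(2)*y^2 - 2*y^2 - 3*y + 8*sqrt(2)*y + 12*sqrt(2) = (y - 3)*(y + 1)*(y - 4*sqrt(2))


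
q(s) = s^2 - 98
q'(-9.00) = -18.00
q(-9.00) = -17.00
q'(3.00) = 6.00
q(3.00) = -89.00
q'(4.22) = 8.44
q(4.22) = -80.19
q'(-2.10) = -4.20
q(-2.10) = -93.59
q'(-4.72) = -9.44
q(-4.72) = -75.72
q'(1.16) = 2.32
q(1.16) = -96.65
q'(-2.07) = -4.14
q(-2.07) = -93.72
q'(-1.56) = -3.12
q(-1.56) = -95.57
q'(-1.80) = -3.60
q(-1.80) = -94.76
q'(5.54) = 11.08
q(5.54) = -67.31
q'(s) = 2*s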